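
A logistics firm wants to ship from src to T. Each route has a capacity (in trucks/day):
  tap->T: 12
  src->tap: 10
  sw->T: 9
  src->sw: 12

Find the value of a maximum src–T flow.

Augment src->sw->T: bottleneck 9. Total 9.
Augment src->tap->T: bottleneck 10. Total 19.
No augmenting path remains in the residual graph.

19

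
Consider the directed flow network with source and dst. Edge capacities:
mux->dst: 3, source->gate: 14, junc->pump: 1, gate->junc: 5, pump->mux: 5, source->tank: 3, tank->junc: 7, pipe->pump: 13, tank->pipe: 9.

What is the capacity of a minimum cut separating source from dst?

Max flow = 3 (via 2 augmenting paths).
In the residual at optimum, the set reachable from source is {gate, junc, mux, pipe, pump, source, tank}.
Cut edges: mux->dst (cap 3). Sum = 3.

3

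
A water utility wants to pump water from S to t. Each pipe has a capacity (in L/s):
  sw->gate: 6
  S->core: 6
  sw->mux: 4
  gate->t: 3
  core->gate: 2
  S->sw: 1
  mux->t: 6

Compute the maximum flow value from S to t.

3

Augment S->core->gate->t: bottleneck 2. Total 2.
Augment S->sw->gate->t: bottleneck 1. Total 3.
No augmenting path remains in the residual graph.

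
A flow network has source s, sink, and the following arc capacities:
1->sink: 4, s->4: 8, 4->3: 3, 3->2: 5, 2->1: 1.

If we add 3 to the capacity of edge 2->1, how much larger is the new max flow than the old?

2

Original max flow = 1.
After raising cap(2->1), augmenting paths through that edge carry 2 more units.
New max flow = 3. Increase = 2.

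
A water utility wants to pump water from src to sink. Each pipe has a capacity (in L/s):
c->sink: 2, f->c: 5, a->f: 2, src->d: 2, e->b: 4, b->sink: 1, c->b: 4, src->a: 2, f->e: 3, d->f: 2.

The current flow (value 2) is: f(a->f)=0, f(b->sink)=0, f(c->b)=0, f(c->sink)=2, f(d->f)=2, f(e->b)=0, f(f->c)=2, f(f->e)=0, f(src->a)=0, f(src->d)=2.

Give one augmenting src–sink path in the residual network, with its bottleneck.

src->a->f->e->b->sink, bottleneck 1

Residual along src->a->f->e->b->sink: src->a: 2, a->f: 2, f->e: 3, e->b: 4, b->sink: 1.
Bottleneck = min = 1.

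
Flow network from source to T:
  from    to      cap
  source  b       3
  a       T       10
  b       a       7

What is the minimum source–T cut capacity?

3

Max flow = 3 (via 1 augmenting path).
In the residual at optimum, the set reachable from source is {source}.
Cut edges: source->b (cap 3). Sum = 3.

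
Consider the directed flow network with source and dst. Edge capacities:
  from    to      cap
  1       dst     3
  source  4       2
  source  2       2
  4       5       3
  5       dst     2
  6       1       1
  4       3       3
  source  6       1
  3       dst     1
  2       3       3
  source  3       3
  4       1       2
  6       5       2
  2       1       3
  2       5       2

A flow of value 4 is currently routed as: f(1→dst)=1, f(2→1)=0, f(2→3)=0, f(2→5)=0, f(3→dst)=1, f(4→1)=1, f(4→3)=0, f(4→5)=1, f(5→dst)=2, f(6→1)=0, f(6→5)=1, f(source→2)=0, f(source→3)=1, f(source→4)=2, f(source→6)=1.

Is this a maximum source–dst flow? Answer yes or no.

No

Residual path source→2→1→dst has bottleneck 2 > 0.
Pushing 2 along it raises the flow to 6, so the given flow is not maximum.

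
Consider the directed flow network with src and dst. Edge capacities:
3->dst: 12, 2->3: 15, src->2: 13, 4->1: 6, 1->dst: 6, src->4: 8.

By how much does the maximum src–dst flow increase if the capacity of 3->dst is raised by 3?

1

Original max flow = 18.
After raising cap(3->dst), augmenting paths through that edge carry 1 more unit.
New max flow = 19. Increase = 1.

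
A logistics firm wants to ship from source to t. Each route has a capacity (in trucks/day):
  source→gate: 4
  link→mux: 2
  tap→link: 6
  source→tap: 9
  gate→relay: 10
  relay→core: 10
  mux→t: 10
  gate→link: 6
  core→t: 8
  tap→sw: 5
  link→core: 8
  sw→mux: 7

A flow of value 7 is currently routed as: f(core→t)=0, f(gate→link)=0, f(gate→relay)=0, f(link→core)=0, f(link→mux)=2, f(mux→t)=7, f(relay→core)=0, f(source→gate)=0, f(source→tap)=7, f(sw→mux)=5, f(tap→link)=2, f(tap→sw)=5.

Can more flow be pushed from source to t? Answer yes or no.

Residual path source→tap→link→core→t has bottleneck 2 > 0.
Pushing 2 along it raises the flow to 9, so the given flow is not maximum.

Yes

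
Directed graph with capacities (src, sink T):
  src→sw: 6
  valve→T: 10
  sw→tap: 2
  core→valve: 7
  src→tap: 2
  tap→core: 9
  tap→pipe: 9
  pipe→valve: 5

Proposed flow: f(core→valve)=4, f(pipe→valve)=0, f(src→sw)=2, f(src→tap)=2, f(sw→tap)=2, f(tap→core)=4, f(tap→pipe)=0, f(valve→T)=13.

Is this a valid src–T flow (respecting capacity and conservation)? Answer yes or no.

No

Capacity violated on valve→T: flow 13 > capacity 10.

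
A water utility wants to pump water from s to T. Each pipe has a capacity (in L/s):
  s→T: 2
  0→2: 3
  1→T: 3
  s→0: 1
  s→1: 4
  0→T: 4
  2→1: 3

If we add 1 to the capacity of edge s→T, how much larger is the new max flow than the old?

1

Original max flow = 6.
After raising cap(s→T), augmenting paths through that edge carry 1 more unit.
New max flow = 7. Increase = 1.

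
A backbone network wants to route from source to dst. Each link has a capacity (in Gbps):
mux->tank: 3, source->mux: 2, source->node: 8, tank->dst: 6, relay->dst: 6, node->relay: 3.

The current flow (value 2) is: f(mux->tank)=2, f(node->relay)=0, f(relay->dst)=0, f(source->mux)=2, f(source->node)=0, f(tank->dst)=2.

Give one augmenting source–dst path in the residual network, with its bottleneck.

source->node->relay->dst, bottleneck 3

Residual along source->node->relay->dst: source->node: 8, node->relay: 3, relay->dst: 6.
Bottleneck = min = 3.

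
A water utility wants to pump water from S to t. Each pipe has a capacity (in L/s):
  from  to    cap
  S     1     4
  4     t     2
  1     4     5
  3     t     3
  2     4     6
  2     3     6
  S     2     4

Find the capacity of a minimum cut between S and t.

Max flow = 5 (via 3 augmenting paths).
In the residual at optimum, the set reachable from S is {1, 2, 3, 4, S}.
Cut edges: 3→t (cap 3), 4→t (cap 2). Sum = 5.

5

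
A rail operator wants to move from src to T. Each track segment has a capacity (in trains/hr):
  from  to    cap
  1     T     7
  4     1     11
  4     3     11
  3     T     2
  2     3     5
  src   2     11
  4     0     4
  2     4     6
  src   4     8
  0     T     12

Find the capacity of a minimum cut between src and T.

Max flow = 13 (via 4 augmenting paths).
In the residual at optimum, the set reachable from src is {1, 2, 3, 4, src}.
Cut edges: 4→0 (cap 4), 3→T (cap 2), 1→T (cap 7). Sum = 13.

13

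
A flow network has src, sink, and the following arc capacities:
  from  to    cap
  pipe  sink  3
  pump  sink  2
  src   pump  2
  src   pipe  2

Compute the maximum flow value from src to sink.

4

Augment src->pipe->sink: bottleneck 2. Total 2.
Augment src->pump->sink: bottleneck 2. Total 4.
No augmenting path remains in the residual graph.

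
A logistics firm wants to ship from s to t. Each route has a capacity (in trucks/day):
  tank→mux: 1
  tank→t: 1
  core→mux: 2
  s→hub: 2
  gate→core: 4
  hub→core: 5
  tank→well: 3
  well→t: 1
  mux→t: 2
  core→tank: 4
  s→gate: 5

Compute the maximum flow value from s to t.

Augment s→hub→core→tank→t: bottleneck 1. Total 1.
Augment s→hub→core→mux→t: bottleneck 1. Total 2.
Augment s→gate→core→mux→t: bottleneck 1. Total 3.
Augment s→gate→core→tank→well→t: bottleneck 1. Total 4.
No augmenting path remains in the residual graph.

4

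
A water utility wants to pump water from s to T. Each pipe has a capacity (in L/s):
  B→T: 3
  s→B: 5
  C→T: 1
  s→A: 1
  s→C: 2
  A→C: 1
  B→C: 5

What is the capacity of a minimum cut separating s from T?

Max flow = 4 (via 2 augmenting paths).
In the residual at optimum, the set reachable from s is {A, B, C, s}.
Cut edges: B→T (cap 3), C→T (cap 1). Sum = 4.

4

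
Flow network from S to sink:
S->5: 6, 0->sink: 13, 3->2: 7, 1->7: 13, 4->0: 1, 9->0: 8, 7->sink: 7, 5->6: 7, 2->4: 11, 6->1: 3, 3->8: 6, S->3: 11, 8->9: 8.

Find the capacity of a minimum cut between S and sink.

10

Max flow = 10 (via 3 augmenting paths).
In the residual at optimum, the set reachable from S is {2, 3, 4, 5, 6, S}.
Cut edges: 6->1 (cap 3), 3->8 (cap 6), 4->0 (cap 1). Sum = 10.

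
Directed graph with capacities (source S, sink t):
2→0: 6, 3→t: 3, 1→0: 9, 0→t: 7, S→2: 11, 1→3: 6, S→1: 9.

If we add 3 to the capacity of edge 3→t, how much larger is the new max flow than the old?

3

Original max flow = 10.
After raising cap(3→t), augmenting paths through that edge carry 3 more units.
New max flow = 13. Increase = 3.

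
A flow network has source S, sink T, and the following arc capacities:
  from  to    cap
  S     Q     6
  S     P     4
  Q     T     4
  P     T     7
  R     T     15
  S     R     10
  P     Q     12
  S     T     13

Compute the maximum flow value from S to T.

Augment S→T: bottleneck 13. Total 13.
Augment S→R→T: bottleneck 10. Total 23.
Augment S→P→T: bottleneck 4. Total 27.
Augment S→Q→T: bottleneck 4. Total 31.
No augmenting path remains in the residual graph.

31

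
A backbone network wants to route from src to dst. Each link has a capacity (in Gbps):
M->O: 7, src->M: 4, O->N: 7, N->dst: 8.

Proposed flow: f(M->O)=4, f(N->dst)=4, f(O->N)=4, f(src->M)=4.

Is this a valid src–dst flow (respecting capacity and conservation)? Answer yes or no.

Yes

Every edge has 0 ≤ f(e) ≤ cap(e).
At each intermediate node, inflow equals outflow.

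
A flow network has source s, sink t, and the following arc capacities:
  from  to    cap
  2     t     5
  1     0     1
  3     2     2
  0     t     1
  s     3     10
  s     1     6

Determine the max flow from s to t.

3

Augment s→3→2→t: bottleneck 2. Total 2.
Augment s→1→0→t: bottleneck 1. Total 3.
No augmenting path remains in the residual graph.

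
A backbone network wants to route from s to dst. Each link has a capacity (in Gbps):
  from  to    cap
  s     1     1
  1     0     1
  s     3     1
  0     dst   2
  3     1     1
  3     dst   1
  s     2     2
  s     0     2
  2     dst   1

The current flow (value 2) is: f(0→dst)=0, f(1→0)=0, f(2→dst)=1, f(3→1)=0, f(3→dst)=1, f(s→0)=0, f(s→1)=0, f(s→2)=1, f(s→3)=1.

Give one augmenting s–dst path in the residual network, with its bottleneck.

Residual along s→0→dst: s→0: 2, 0→dst: 2.
Bottleneck = min = 2.

s→0→dst, bottleneck 2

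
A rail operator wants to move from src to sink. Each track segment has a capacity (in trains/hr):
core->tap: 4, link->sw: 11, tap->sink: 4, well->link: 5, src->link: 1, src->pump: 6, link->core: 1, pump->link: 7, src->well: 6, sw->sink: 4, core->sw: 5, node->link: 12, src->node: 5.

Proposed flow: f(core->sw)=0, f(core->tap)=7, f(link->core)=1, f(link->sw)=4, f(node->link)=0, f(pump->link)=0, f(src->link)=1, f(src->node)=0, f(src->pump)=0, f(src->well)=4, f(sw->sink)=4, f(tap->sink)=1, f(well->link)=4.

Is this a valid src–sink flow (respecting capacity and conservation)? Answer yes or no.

Capacity violated on core->tap: flow 7 > capacity 4.

No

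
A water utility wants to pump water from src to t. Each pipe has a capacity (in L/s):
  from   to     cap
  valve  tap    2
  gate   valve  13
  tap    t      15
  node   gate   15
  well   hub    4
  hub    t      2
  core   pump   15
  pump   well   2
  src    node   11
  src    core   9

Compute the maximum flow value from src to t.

4

Augment src->core->pump->well->hub->t: bottleneck 2. Total 2.
Augment src->node->gate->valve->tap->t: bottleneck 2. Total 4.
No augmenting path remains in the residual graph.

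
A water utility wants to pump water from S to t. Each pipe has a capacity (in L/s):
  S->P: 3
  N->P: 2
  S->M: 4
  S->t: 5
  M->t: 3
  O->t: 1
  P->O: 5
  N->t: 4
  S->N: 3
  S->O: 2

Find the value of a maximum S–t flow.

Augment S->t: bottleneck 5. Total 5.
Augment S->N->t: bottleneck 3. Total 8.
Augment S->M->t: bottleneck 3. Total 11.
Augment S->O->t: bottleneck 1. Total 12.
No augmenting path remains in the residual graph.

12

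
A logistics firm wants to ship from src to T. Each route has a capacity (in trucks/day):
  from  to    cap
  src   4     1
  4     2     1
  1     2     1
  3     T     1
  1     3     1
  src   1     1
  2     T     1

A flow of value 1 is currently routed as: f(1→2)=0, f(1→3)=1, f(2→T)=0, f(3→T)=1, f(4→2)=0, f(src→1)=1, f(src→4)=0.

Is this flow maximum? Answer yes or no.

Residual path src→4→2→T has bottleneck 1 > 0.
Pushing 1 along it raises the flow to 2, so the given flow is not maximum.

No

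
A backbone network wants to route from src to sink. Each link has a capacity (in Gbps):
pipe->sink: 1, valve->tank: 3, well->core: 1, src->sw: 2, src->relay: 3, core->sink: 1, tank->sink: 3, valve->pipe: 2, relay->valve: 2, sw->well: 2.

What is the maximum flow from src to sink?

Augment src->relay->valve->tank->sink: bottleneck 2. Total 2.
Augment src->sw->well->core->sink: bottleneck 1. Total 3.
No augmenting path remains in the residual graph.

3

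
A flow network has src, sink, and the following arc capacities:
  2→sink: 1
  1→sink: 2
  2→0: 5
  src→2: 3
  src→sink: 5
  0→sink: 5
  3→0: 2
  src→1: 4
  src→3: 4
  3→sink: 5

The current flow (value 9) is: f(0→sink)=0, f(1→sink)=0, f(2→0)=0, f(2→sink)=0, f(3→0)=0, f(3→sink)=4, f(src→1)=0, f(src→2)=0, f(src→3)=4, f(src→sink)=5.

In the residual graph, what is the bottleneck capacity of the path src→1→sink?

Residual capacities along the path: src→1: 4, 1→sink: 2.
Minimum is 2.

2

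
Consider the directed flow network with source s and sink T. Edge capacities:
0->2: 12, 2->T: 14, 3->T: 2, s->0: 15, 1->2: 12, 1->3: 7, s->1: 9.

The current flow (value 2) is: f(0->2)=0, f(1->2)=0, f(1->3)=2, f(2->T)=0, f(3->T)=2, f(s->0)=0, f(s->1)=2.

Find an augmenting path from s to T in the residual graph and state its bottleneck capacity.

Residual along s->1->2->T: s->1: 7, 1->2: 12, 2->T: 14.
Bottleneck = min = 7.

s->1->2->T, bottleneck 7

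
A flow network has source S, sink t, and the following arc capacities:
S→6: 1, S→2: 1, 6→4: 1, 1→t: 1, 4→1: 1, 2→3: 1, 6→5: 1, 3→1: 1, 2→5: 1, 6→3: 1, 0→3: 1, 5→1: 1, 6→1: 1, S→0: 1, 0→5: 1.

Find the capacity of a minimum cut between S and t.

Max flow = 1 (via 1 augmenting path).
In the residual at optimum, the set reachable from S is {0, 1, 2, 3, 4, 5, 6, S}.
Cut edges: 1→t (cap 1). Sum = 1.

1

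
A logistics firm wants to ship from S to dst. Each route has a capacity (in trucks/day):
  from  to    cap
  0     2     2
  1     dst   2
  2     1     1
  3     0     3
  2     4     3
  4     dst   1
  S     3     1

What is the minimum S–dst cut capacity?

Max flow = 1 (via 1 augmenting path).
In the residual at optimum, the set reachable from S is {S}.
Cut edges: S→3 (cap 1). Sum = 1.

1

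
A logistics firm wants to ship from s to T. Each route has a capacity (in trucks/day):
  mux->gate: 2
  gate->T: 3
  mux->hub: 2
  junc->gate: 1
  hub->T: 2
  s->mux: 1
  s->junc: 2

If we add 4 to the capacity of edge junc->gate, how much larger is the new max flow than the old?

1

Original max flow = 2.
After raising cap(junc->gate), augmenting paths through that edge carry 1 more unit.
New max flow = 3. Increase = 1.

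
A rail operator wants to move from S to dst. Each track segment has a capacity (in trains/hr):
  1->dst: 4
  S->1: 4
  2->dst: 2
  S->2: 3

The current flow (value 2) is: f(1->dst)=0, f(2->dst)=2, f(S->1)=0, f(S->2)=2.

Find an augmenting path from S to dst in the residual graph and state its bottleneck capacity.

S->1->dst, bottleneck 4

Residual along S->1->dst: S->1: 4, 1->dst: 4.
Bottleneck = min = 4.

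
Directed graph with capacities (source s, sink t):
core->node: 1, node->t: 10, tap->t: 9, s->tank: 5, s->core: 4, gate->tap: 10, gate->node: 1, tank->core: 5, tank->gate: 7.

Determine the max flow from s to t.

6

Augment s->core->node->t: bottleneck 1. Total 1.
Augment s->tank->gate->node->t: bottleneck 1. Total 2.
Augment s->tank->gate->tap->t: bottleneck 4. Total 6.
No augmenting path remains in the residual graph.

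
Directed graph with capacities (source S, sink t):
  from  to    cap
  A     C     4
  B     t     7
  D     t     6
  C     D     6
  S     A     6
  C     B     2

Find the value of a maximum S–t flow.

Augment S→A→C→B→t: bottleneck 2. Total 2.
Augment S→A→C→D→t: bottleneck 2. Total 4.
No augmenting path remains in the residual graph.

4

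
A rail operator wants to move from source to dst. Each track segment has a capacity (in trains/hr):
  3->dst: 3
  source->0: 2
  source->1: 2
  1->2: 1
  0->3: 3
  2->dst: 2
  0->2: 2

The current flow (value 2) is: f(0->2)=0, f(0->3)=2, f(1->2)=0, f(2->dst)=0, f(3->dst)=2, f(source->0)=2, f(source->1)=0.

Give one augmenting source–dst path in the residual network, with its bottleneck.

Residual along source->1->2->dst: source->1: 2, 1->2: 1, 2->dst: 2.
Bottleneck = min = 1.

source->1->2->dst, bottleneck 1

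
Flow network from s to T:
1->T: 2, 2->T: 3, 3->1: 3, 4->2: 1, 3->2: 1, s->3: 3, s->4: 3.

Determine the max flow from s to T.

Augment s->3->1->T: bottleneck 2. Total 2.
Augment s->3->2->T: bottleneck 1. Total 3.
Augment s->4->2->T: bottleneck 1. Total 4.
No augmenting path remains in the residual graph.

4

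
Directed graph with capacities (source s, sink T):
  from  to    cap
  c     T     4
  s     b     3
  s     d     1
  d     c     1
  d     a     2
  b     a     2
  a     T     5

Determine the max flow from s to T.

Augment s->d->c->T: bottleneck 1. Total 1.
Augment s->b->a->T: bottleneck 2. Total 3.
No augmenting path remains in the residual graph.

3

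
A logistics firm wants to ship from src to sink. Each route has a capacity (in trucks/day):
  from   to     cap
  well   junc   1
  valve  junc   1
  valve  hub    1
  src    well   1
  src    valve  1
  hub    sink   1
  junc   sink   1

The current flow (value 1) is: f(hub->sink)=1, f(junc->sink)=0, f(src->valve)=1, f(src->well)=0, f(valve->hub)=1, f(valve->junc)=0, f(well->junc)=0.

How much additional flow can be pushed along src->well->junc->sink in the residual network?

1

Residual capacities along the path: src->well: 1, well->junc: 1, junc->sink: 1.
Minimum is 1.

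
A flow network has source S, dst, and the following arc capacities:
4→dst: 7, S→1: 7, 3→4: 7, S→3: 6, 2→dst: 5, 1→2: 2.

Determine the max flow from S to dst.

Augment S→1→2→dst: bottleneck 2. Total 2.
Augment S→3→4→dst: bottleneck 6. Total 8.
No augmenting path remains in the residual graph.

8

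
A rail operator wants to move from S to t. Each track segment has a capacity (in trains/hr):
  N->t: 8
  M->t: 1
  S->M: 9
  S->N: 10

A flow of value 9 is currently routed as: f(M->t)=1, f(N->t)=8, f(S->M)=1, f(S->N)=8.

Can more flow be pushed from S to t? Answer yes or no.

No

Residual reachable from S: {M, N, S}; t is not reachable.
Saturated cut: N->t, M->t with total capacity 9 = current flow value. Flow is maximum.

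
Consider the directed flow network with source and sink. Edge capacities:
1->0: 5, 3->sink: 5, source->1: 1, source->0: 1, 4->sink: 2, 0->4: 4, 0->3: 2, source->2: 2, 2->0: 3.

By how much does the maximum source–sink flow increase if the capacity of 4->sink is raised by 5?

0

Original max flow = 4.
Edge 4->sink does not cross the min cut (source side {source}), so extra capacity there cannot help.
New max flow = 4. Increase = 0.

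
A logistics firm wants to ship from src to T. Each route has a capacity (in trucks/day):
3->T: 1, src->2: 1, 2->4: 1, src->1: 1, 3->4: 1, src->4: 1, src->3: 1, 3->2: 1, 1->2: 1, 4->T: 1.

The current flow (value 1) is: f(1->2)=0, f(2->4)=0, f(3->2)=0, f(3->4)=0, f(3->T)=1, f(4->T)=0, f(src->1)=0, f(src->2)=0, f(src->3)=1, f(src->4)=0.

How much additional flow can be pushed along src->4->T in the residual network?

Residual capacities along the path: src->4: 1, 4->T: 1.
Minimum is 1.

1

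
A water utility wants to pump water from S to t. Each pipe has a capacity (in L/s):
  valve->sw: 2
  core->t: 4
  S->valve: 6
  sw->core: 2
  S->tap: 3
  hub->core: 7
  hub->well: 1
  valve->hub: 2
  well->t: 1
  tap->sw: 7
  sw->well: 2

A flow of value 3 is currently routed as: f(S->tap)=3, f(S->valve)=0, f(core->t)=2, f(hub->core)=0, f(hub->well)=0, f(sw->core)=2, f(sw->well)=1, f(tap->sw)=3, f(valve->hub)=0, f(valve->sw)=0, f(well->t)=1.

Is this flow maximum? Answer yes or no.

No

Residual path S->valve->hub->core->t has bottleneck 2 > 0.
Pushing 2 along it raises the flow to 5, so the given flow is not maximum.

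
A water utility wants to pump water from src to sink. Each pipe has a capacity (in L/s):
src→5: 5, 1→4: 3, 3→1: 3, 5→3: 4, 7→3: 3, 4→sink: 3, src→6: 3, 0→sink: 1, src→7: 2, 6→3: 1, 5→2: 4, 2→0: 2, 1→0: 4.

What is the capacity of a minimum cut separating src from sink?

Max flow = 4 (via 2 augmenting paths).
In the residual at optimum, the set reachable from src is {0, 2, 3, 5, 6, 7, src}.
Cut edges: 3→1 (cap 3), 0→sink (cap 1). Sum = 4.

4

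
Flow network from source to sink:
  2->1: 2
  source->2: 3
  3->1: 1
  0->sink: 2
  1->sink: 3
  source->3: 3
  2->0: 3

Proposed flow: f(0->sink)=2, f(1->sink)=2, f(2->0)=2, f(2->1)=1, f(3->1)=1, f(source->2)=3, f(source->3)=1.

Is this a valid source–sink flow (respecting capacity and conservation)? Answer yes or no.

Yes

Every edge has 0 ≤ f(e) ≤ cap(e).
At each intermediate node, inflow equals outflow.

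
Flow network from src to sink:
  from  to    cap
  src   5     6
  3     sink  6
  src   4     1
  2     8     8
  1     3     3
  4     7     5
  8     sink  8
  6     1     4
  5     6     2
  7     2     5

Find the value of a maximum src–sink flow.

3

Augment src->4->7->2->8->sink: bottleneck 1. Total 1.
Augment src->5->6->1->3->sink: bottleneck 2. Total 3.
No augmenting path remains in the residual graph.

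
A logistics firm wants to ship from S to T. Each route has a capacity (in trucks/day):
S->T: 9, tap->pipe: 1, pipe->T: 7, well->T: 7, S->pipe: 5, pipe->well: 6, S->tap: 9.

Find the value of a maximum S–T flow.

15

Augment S->T: bottleneck 9. Total 9.
Augment S->pipe->T: bottleneck 5. Total 14.
Augment S->tap->pipe->T: bottleneck 1. Total 15.
No augmenting path remains in the residual graph.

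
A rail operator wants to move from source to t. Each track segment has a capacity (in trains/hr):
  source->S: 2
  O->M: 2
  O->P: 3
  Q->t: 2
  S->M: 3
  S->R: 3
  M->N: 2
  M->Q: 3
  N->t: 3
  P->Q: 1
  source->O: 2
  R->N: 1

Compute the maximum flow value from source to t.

Augment source->S->R->N->t: bottleneck 1. Total 1.
Augment source->S->M->N->t: bottleneck 1. Total 2.
Augment source->O->M->N->t: bottleneck 1. Total 3.
Augment source->O->M->Q->t: bottleneck 1. Total 4.
No augmenting path remains in the residual graph.

4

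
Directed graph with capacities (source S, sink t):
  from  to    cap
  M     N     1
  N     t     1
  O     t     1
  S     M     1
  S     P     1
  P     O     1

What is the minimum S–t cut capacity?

Max flow = 2 (via 2 augmenting paths).
In the residual at optimum, the set reachable from S is {S}.
Cut edges: S→P (cap 1), S→M (cap 1). Sum = 2.

2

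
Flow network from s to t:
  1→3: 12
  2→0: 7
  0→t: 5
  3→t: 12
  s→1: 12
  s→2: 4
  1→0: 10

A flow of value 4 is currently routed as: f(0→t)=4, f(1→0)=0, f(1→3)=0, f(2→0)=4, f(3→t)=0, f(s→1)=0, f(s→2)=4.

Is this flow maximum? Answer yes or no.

Residual path s→1→0→t has bottleneck 1 > 0.
Pushing 1 along it raises the flow to 5, so the given flow is not maximum.

No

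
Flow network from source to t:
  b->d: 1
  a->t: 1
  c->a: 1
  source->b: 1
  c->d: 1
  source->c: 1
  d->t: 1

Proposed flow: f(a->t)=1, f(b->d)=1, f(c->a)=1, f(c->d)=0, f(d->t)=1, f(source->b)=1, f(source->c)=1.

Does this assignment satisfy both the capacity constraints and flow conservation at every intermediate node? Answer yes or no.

Yes

Every edge has 0 ≤ f(e) ≤ cap(e).
At each intermediate node, inflow equals outflow.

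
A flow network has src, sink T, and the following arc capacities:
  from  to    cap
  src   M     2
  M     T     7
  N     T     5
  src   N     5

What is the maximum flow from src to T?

Augment src→N→T: bottleneck 5. Total 5.
Augment src→M→T: bottleneck 2. Total 7.
No augmenting path remains in the residual graph.

7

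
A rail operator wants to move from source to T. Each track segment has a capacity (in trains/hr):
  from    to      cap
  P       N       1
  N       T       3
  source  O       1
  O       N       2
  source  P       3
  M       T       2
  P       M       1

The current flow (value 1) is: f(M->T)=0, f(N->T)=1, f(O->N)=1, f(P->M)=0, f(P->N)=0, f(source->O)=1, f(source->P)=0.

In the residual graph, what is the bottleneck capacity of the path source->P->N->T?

1

Residual capacities along the path: source->P: 3, P->N: 1, N->T: 2.
Minimum is 1.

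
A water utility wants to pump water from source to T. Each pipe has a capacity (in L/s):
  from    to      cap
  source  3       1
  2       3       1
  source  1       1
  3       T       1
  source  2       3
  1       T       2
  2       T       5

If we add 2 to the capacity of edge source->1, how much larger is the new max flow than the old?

Original max flow = 5.
After raising cap(source->1), augmenting paths through that edge carry 1 more unit.
New max flow = 6. Increase = 1.

1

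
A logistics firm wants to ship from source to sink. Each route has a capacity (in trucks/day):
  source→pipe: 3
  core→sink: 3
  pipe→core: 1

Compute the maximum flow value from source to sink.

Augment source→pipe→core→sink: bottleneck 1. Total 1.
No augmenting path remains in the residual graph.

1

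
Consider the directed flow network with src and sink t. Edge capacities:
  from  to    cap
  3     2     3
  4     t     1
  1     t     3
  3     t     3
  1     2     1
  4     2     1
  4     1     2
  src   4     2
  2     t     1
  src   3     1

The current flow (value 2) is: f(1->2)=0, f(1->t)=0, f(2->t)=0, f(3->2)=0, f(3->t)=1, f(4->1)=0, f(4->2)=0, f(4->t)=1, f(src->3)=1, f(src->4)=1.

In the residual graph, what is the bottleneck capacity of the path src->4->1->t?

Residual capacities along the path: src->4: 1, 4->1: 2, 1->t: 3.
Minimum is 1.

1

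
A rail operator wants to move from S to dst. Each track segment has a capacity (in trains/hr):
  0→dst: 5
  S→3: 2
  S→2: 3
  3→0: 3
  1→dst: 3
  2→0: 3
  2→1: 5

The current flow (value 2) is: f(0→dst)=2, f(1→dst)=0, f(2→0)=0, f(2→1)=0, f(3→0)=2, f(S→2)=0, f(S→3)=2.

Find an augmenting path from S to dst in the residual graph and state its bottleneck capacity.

Residual along S→2→0→dst: S→2: 3, 2→0: 3, 0→dst: 3.
Bottleneck = min = 3.

S→2→0→dst, bottleneck 3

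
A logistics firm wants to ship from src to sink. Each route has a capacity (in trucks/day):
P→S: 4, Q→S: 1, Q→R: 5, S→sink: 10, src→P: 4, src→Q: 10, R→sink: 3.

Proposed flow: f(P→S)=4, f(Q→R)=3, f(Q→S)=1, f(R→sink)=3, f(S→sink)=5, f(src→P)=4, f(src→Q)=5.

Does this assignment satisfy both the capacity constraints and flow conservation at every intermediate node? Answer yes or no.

No

Conservation fails at Q: inflow 5 ≠ outflow 4.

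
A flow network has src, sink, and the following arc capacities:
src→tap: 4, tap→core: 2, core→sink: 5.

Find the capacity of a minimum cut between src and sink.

2

Max flow = 2 (via 1 augmenting path).
In the residual at optimum, the set reachable from src is {src, tap}.
Cut edges: tap→core (cap 2). Sum = 2.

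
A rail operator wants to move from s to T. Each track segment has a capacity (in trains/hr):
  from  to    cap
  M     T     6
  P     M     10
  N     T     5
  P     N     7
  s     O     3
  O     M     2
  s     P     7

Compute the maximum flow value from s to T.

Augment s->O->M->T: bottleneck 2. Total 2.
Augment s->P->M->T: bottleneck 4. Total 6.
Augment s->P->N->T: bottleneck 3. Total 9.
No augmenting path remains in the residual graph.

9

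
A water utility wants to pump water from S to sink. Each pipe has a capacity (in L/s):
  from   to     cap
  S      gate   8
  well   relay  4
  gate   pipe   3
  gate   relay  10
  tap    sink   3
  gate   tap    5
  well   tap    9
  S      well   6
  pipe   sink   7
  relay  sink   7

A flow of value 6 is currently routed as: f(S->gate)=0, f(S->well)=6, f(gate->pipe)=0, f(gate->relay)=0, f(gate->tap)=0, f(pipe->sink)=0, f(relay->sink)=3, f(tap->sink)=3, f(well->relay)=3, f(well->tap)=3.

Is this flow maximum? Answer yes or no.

Residual path S->gate->relay->sink has bottleneck 4 > 0.
Pushing 4 along it raises the flow to 10, so the given flow is not maximum.

No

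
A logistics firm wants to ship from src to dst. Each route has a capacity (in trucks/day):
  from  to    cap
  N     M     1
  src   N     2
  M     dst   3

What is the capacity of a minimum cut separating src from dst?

Max flow = 1 (via 1 augmenting path).
In the residual at optimum, the set reachable from src is {N, src}.
Cut edges: N→M (cap 1). Sum = 1.

1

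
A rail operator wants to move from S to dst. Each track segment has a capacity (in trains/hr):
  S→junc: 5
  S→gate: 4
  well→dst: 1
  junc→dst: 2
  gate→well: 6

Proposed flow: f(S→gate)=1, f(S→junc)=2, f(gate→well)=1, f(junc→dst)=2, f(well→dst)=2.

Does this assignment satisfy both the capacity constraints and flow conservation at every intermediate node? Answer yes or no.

Capacity violated on well→dst: flow 2 > capacity 1.

No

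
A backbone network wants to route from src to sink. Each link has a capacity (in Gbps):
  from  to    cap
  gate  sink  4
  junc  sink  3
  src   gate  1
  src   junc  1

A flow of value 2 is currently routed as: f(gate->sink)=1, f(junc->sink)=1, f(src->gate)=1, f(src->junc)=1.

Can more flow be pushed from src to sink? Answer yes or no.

No

Residual reachable from src: {src}; sink is not reachable.
Saturated cut: src->gate, src->junc with total capacity 2 = current flow value. Flow is maximum.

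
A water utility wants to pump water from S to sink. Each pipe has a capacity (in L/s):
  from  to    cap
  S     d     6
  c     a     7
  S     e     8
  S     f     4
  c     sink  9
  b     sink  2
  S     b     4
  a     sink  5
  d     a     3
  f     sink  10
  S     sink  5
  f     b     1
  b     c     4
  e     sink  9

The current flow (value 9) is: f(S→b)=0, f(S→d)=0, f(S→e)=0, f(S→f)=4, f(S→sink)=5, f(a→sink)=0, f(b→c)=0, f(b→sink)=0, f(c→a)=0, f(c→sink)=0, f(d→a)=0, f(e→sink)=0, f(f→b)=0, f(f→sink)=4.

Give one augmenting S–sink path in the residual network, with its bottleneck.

Residual along S→b→sink: S→b: 4, b→sink: 2.
Bottleneck = min = 2.

S→b→sink, bottleneck 2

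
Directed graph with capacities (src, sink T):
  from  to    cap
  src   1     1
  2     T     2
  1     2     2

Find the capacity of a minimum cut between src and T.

Max flow = 1 (via 1 augmenting path).
In the residual at optimum, the set reachable from src is {src}.
Cut edges: src→1 (cap 1). Sum = 1.

1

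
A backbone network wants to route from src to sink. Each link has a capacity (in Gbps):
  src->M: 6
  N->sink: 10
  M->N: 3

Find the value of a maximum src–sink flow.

Augment src->M->N->sink: bottleneck 3. Total 3.
No augmenting path remains in the residual graph.

3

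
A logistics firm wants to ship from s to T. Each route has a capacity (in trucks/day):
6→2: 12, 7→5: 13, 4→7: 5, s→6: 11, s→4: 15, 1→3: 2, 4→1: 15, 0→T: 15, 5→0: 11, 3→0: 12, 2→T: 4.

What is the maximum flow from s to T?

Augment s→6→2→T: bottleneck 4. Total 4.
Augment s→4→7→5→0→T: bottleneck 5. Total 9.
Augment s→4→1→3→0→T: bottleneck 2. Total 11.
No augmenting path remains in the residual graph.

11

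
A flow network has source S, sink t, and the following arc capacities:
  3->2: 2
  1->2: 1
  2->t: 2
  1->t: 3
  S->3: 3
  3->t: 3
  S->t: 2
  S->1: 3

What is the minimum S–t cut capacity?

8

Max flow = 8 (via 3 augmenting paths).
In the residual at optimum, the set reachable from S is {S}.
Cut edges: S->1 (cap 3), S->3 (cap 3), S->t (cap 2). Sum = 8.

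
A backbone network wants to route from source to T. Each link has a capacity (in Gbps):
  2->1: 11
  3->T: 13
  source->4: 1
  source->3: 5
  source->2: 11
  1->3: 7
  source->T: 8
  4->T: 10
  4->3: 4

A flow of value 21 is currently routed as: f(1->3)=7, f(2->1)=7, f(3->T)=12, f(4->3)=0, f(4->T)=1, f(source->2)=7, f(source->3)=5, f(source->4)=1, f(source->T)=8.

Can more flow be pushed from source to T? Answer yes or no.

No

Residual reachable from source: {1, 2, source}; T is not reachable.
Saturated cut: source->4, source->3, source->T, 1->3 with total capacity 21 = current flow value. Flow is maximum.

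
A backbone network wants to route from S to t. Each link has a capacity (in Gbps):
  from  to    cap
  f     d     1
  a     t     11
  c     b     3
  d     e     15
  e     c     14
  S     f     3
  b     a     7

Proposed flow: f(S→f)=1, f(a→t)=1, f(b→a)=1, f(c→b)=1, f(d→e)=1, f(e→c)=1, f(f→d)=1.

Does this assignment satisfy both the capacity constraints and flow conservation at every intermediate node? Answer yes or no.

Yes

Every edge has 0 ≤ f(e) ≤ cap(e).
At each intermediate node, inflow equals outflow.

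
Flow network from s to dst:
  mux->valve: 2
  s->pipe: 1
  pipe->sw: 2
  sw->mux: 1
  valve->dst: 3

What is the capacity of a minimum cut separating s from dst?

1

Max flow = 1 (via 1 augmenting path).
In the residual at optimum, the set reachable from s is {s}.
Cut edges: s->pipe (cap 1). Sum = 1.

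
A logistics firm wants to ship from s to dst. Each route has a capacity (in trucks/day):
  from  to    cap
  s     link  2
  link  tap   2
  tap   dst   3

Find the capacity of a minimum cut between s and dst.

2

Max flow = 2 (via 1 augmenting path).
In the residual at optimum, the set reachable from s is {s}.
Cut edges: s→link (cap 2). Sum = 2.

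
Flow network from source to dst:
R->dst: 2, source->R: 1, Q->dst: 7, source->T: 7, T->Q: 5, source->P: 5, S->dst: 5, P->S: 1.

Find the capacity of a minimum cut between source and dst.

7

Max flow = 7 (via 3 augmenting paths).
In the residual at optimum, the set reachable from source is {P, T, source}.
Cut edges: source->R (cap 1), P->S (cap 1), T->Q (cap 5). Sum = 7.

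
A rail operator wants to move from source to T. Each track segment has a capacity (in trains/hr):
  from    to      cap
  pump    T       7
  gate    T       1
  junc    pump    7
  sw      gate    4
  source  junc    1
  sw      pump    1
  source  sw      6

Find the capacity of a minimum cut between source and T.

3

Max flow = 3 (via 3 augmenting paths).
In the residual at optimum, the set reachable from source is {gate, source, sw}.
Cut edges: source→junc (cap 1), sw→pump (cap 1), gate→T (cap 1). Sum = 3.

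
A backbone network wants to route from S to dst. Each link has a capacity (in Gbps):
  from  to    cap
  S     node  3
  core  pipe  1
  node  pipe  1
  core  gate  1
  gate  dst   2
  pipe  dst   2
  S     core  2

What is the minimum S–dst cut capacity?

Max flow = 3 (via 3 augmenting paths).
In the residual at optimum, the set reachable from S is {S, node}.
Cut edges: S->core (cap 2), node->pipe (cap 1). Sum = 3.

3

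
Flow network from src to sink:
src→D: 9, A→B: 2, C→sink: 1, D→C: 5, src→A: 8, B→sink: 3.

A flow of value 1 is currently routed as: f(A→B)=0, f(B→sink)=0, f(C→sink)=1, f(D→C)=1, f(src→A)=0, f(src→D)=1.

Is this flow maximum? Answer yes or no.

Residual path src→A→B→sink has bottleneck 2 > 0.
Pushing 2 along it raises the flow to 3, so the given flow is not maximum.

No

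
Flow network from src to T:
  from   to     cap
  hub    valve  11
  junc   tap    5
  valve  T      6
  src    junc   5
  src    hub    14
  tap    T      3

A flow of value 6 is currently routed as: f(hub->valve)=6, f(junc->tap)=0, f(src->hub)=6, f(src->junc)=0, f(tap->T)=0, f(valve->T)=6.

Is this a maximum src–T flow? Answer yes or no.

Residual path src->junc->tap->T has bottleneck 3 > 0.
Pushing 3 along it raises the flow to 9, so the given flow is not maximum.

No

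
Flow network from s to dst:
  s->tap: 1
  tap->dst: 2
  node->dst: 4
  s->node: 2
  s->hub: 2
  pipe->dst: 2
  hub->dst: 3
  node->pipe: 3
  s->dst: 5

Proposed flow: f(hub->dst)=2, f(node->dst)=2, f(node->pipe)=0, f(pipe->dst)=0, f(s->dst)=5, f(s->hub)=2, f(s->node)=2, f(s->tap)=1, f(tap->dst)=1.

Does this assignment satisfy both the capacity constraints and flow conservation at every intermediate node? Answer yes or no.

Every edge has 0 ≤ f(e) ≤ cap(e).
At each intermediate node, inflow equals outflow.

Yes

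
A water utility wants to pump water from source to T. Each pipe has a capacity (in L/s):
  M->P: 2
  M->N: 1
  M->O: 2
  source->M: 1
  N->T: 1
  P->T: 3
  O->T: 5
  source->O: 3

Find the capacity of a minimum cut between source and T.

4

Max flow = 4 (via 2 augmenting paths).
In the residual at optimum, the set reachable from source is {source}.
Cut edges: source->M (cap 1), source->O (cap 3). Sum = 4.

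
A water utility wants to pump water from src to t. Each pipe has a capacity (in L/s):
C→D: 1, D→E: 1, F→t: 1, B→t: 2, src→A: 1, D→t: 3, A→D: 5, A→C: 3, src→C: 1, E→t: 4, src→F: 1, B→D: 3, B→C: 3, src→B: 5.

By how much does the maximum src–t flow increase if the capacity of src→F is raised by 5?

Original max flow = 7.
Even with extra capacity on src→F, another cut of capacity 7 remains binding.
New max flow = 7. Increase = 0.

0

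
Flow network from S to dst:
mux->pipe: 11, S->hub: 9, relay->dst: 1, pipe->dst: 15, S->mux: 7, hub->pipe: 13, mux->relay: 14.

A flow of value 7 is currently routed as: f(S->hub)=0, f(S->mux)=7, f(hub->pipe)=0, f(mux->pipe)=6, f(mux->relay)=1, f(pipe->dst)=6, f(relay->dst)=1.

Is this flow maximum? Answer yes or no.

Residual path S->hub->pipe->dst has bottleneck 9 > 0.
Pushing 9 along it raises the flow to 16, so the given flow is not maximum.

No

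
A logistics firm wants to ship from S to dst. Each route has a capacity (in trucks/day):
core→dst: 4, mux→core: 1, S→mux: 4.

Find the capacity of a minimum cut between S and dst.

1

Max flow = 1 (via 1 augmenting path).
In the residual at optimum, the set reachable from S is {S, mux}.
Cut edges: mux→core (cap 1). Sum = 1.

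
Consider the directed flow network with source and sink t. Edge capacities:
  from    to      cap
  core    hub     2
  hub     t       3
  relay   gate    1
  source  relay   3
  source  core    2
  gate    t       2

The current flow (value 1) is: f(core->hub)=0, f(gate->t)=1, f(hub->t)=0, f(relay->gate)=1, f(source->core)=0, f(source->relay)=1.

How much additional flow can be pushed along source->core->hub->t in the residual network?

Residual capacities along the path: source->core: 2, core->hub: 2, hub->t: 3.
Minimum is 2.

2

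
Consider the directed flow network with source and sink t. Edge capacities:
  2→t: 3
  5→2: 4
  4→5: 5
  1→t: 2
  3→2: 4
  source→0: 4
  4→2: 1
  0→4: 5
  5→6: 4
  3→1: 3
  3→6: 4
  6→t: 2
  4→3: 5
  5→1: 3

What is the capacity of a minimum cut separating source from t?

Max flow = 4 (via 3 augmenting paths).
In the residual at optimum, the set reachable from source is {source}.
Cut edges: source→0 (cap 4). Sum = 4.

4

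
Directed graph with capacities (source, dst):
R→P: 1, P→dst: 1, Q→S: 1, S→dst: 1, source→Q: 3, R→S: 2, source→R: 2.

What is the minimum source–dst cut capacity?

Max flow = 2 (via 2 augmenting paths).
In the residual at optimum, the set reachable from source is {Q, R, S, source}.
Cut edges: R→P (cap 1), S→dst (cap 1). Sum = 2.

2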